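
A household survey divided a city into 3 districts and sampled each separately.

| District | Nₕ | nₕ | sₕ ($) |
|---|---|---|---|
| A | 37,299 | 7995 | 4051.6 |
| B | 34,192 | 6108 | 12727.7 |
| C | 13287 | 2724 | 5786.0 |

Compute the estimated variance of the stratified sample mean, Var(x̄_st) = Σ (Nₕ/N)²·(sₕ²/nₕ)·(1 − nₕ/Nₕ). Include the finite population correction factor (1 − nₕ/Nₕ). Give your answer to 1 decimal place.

4095.6

N = 84778. Term for each stratum: Wₕ²sₕ²/nₕ·(1−nₕ/Nₕ).
Var(x̄_st) = 312.2428 + 3543.3819 + 239.9925 = 4095.6172 → 4095.6.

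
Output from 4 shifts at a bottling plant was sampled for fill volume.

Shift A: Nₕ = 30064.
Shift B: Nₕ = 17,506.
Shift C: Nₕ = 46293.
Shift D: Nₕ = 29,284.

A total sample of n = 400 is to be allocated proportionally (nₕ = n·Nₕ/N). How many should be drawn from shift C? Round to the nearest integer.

150

Share of shift C = 46293/123147 = 0.37592.
Allocate 400 × 0.37592 = 150.367... → 150.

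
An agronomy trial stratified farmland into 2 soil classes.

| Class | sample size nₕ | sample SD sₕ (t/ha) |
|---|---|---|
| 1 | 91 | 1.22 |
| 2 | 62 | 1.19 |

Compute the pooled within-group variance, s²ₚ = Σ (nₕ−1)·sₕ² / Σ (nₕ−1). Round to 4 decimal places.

Degrees of freedom: 90 + 61 = 151.
Σ(nₕ−1)sₕ² = 90·1.4884 + 61·1.4161 = 220.3381.
s²ₚ = 220.3381 / 151 = 1.459193... → 1.4592.

1.4592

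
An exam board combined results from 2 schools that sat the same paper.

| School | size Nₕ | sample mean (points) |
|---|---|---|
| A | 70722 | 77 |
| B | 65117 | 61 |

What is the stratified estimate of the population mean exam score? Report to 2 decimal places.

x̄_st = (Σ Nₕx̄ₕ) / (Σ Nₕ) = (70722·77 + 65117·61) / 135839
= 9417731 / 135839 = 69.3301... → 69.33.

69.33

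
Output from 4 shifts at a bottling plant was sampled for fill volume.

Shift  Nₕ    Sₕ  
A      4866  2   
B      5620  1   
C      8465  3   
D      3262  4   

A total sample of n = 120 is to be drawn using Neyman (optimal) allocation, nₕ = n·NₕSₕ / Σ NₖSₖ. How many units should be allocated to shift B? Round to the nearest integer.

13

Σ NₕSₕ = 4866·2 + 5620·1 + 8465·3 + 3262·4 = 53795.
Share for B: 5620/53795 = 0.10447.
n_B = 120 × 0.10447 = 12.536... → 13.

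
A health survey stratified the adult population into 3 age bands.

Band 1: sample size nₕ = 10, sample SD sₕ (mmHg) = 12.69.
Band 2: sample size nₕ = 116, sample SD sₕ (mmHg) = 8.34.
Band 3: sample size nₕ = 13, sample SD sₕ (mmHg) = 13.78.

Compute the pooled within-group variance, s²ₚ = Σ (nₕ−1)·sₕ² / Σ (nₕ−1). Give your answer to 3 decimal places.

1: (10−1)·12.69² = 9·161.0361 = 1449.3249
2: (116−1)·8.34² = 115·69.5556 = 7998.894
3: (13−1)·13.78² = 12·189.8884 = 2278.6608
Numerator = 11726.8797; denominator = Σ(nₕ−1) = 136.
s²ₚ = 11726.8797/136 = 86.22706... → 86.227.

86.227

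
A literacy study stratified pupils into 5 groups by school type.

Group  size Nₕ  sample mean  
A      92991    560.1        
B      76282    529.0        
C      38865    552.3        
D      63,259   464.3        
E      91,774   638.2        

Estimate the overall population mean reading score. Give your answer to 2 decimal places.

555.78

x̄_st = (Σ Nₕx̄ₕ) / (Σ Nₕ) = (92991·560.1 + 76282·529.0 + 38865·552.3 + 63259·464.3 + 91774·638.2) / 363171
= 201843897.1 / 363171 = 555.7820... → 555.78.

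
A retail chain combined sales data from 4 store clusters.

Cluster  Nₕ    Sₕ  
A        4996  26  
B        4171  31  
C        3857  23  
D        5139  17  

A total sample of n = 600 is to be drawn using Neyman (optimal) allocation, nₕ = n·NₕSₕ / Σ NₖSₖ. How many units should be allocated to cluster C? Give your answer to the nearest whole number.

122

A: NₕSₕ = 4996·26 = 129896
B: NₕSₕ = 4171·31 = 129301
C: NₕSₕ = 3857·23 = 88711
D: NₕSₕ = 5139·17 = 87363
Σ NₕSₕ = 435271.
n_C = 600·88711/435271 = 122.284... → 122.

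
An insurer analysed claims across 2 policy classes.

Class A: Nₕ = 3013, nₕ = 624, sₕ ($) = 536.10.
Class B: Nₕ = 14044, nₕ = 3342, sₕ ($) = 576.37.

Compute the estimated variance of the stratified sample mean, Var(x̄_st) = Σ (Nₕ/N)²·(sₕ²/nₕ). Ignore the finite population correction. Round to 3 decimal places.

81.758

N = 17057. Term for each stratum: Wₕ²sₕ²/nₕ.
Var(x̄_st) = 14.371430 + 67.386459 = 81.757889 → 81.758.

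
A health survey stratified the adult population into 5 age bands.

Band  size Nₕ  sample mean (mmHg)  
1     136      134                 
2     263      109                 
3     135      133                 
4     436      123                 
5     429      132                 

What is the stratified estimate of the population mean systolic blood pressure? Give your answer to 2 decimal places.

x̄_st = (Σ Nₕx̄ₕ) / (Σ Nₕ) = (136·134 + 263·109 + 135·133 + 436·123 + 429·132) / 1399
= 175102 / 1399 = 125.1623... → 125.16.

125.16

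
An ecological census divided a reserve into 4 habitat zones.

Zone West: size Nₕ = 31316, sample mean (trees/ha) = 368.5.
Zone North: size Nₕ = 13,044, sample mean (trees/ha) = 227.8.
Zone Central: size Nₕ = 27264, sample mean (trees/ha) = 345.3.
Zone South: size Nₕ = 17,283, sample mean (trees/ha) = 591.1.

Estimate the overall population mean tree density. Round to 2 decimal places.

384.01

N = 31316 + 13044 + 27264 + 17283 = 88907.
Weight each subgroup mean by Nₕ/N and sum.
Σ Nₕx̄ₕ = 31316·368.5 + 13044·227.8 + 27264·345.3 + 17283·591.1 = 11539946 + 2971423.2 + 9414259.2 + 10215981.3 = 34141609.7.
Divide by N: 34141609.7 / 88907 = 384.0149... → 384.01.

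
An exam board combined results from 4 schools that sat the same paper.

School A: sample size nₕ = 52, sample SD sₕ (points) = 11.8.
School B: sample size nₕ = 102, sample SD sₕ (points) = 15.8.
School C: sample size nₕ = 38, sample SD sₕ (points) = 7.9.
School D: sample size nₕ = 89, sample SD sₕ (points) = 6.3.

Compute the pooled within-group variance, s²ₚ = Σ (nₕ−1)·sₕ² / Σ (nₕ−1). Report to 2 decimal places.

A: (52−1)·11.8² = 51·139.24 = 7101.24
B: (102−1)·15.8² = 101·249.64 = 25213.64
C: (38−1)·7.9² = 37·62.41 = 2309.17
D: (89−1)·6.3² = 88·39.69 = 3492.72
Numerator = 38116.77; denominator = Σ(nₕ−1) = 277.
s²ₚ = 38116.77/277 = 137.6057... → 137.61.

137.61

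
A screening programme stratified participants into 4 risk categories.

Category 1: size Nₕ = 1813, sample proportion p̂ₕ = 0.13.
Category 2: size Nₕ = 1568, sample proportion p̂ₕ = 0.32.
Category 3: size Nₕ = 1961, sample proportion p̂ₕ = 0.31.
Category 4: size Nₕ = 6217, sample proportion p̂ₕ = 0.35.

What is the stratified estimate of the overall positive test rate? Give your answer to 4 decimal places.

0.3046

N = 1813 + 1568 + 1961 + 6217 = 11559.
Overall proportion = Σ (Nₕ/N)·p̂ₕ.
Σ Nₕp̂ₕ = 235.69 + 501.76 + 607.91 + 2175.95 = 3521.31.
3521.31 / 11559 = 0.304638... → 0.3046.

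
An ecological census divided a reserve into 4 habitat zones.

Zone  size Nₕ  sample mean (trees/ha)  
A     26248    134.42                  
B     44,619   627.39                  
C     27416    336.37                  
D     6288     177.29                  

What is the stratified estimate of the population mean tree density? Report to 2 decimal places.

400.29

N = 104571; weights Wₕ = Nₕ/N = (0.2510, 0.4267, 0.2622, 0.0601).
x̄_st = Σ Wₕ·x̄ₕ = 0.2510·134.42 + 0.4267·627.39 + 0.2622·336.37 + 0.0601·177.29 ≈ 400.2877...
→ 400.29.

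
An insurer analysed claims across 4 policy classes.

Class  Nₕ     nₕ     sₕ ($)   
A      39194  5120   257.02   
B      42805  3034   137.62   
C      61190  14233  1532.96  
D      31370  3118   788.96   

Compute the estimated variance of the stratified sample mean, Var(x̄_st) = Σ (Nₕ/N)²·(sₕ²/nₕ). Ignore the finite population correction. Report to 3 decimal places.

N = 174559; Wₕ = Nₕ/N.
class A: (39194/174559)²·257.02²/5120 = 0.650457
class B: (42805/174559)²·137.62²/3034 = 0.375364
class C: (61190/174559)²·1532.96²/14233 = 20.288111
class D: (31370/174559)²·788.96²/3118 = 6.447308
Sum = 27.761239 → 27.761.

27.761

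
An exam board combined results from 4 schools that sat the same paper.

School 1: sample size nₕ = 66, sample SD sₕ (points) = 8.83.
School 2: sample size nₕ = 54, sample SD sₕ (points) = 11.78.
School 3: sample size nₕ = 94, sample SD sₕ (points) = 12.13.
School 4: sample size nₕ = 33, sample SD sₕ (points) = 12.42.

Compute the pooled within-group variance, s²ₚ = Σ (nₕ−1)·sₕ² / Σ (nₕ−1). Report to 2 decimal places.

127.75

Degrees of freedom: 65 + 53 + 93 + 32 = 243.
Σ(nₕ−1)sₕ² = 65·77.9689 + 53·138.7684 + 93·147.1369 + 32·154.2564 = 31042.6402.
s²ₚ = 31042.6402 / 243 = 127.7475... → 127.75.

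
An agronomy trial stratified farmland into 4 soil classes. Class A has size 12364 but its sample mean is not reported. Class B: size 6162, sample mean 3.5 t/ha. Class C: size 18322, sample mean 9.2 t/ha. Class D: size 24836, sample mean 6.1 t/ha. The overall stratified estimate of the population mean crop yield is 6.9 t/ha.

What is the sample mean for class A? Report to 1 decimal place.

Σ Nₕx̄ₕ = N·μ, so 12364·x̄_A = 61684·6.9 − (6162·3.5 + 18322·9.2 + 24836·6.1).
= 425619.6 − 341629 = 83990.6.
x̄_A = 83990.6 / 12364 = 6.793... → 6.8.

6.8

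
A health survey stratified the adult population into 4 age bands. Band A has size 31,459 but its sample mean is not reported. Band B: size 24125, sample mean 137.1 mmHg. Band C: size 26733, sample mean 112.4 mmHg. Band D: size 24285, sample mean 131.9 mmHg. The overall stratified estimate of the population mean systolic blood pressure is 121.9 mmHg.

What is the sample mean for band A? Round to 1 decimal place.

Σ Nₕx̄ₕ = N·μ, so 31459·x̄_A = 106602·121.9 − (24125·137.1 + 26733·112.4 + 24285·131.9).
= 12994783.8 − 9515518.2 = 3479265.6.
x̄_A = 3479265.6 / 31459 = 110.597... → 110.6.

110.6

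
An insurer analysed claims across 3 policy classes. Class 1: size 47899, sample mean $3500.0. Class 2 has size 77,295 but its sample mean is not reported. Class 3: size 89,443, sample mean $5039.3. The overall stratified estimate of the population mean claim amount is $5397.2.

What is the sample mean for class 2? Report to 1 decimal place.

6987.0

N = 47899 + 77295 + 89443 = 214637.
Overall total = μ·N = 5397.2·214637 = 1158438816.4.
Subtract the known strata: 47899·3500.0 + 89443·5039.3 = 618376609.9.
Remaining total for class 2: 1158438816.4 − 618376609.9 = 540062206.5.
Divide by its size: 540062206.5 / 77295 = 6987.026... → 6987.0.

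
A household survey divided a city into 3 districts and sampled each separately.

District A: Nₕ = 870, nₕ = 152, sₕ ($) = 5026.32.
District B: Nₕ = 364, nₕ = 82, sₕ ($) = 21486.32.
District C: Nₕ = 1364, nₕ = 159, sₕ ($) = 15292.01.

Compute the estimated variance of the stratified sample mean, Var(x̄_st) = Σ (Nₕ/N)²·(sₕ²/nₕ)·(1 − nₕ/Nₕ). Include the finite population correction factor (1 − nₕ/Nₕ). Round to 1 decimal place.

N = 2598. Term for each stratum: Wₕ²sₕ²/nₕ·(1−nₕ/Nₕ).
Var(x̄_st) = 15382.3286 + 85621.4198 + 358141.9106 = 459145.6590 → 459145.7.

459145.7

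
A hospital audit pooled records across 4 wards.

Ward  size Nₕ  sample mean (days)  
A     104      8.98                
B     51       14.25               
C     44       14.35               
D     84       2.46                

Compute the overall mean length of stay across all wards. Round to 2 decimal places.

N = 104 + 51 + 44 + 84 = 283.
The stratified mean weights each stratum mean by its population share Nₕ/N.
Σ Nₕx̄ₕ = 104·8.98 + 51·14.25 + 44·14.35 + 84·2.46 = 933.92 + 726.75 + 631.4 + 206.64 = 2498.71.
Divide by N: 2498.71 / 283 = 8.8294... → 8.83.

8.83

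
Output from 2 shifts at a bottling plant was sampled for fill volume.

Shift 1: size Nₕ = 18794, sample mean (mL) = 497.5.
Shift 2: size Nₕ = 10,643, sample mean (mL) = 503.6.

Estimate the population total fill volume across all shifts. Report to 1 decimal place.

Population total = Σ Nₕ·x̄ₕ (each stratum's size times its mean).
18794·497.5 + 10643·503.6 = 9350015 + 5359814.8 = 14709829.8.

14709829.8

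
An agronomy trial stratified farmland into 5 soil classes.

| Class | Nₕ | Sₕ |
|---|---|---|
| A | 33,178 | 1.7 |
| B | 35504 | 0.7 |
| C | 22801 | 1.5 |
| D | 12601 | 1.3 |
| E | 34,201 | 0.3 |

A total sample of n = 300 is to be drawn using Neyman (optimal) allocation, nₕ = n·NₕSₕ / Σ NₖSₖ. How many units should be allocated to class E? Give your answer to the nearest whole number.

A: NₕSₕ = 33178·1.7 = 56402.6
B: NₕSₕ = 35504·0.7 = 24852.8
C: NₕSₕ = 22801·1.5 = 34201.5
D: NₕSₕ = 12601·1.3 = 16381.3
E: NₕSₕ = 34201·0.3 = 10260.3
Σ NₕSₕ = 142098.5.
n_E = 300·10260.3/142098.5 = 21.662... → 22.

22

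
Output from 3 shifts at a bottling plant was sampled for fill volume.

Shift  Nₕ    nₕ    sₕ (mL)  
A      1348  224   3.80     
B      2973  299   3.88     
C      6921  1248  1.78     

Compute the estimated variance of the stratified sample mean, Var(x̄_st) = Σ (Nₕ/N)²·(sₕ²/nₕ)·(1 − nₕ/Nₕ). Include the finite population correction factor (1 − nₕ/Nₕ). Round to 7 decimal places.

0.0047286

N = 11242; Wₕ = Nₕ/N.
shift A: (1348/11242)²·3.80²/224·(1 − 224/1348) = 0.0007728376
shift B: (2973/11242)²·3.88²/299·(1 − 299/2973) = 0.0031670974
shift C: (6921/11242)²·1.78²/1248·(1 − 1248/6921) = 0.0007887146
Sum = 0.0047286495 → 0.0047286.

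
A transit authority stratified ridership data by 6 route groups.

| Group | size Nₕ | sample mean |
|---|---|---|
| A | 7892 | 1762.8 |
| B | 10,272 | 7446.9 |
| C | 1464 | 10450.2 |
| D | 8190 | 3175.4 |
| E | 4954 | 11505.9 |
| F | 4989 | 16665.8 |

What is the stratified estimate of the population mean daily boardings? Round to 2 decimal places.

x̄_st = (Σ Nₕx̄ₕ) / (Σ Nₕ) = (7892·1762.8 + 10272·7446.9 + 1464·10450.2 + 8190·3175.4 + 4954·11505.9 + 4989·16665.8) / 37761
= 271858098 / 37761 = 7199.4412... → 7199.44.

7199.44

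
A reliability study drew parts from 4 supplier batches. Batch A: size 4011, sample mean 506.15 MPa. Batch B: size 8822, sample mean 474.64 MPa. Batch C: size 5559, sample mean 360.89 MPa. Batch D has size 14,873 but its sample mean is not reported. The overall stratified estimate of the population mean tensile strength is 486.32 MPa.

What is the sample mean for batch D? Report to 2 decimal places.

534.78

N = 4011 + 8822 + 5559 + 14873 = 33265.
Overall total = μ·N = 486.32·33265 = 16177434.8.
Subtract the known strata: 4011·506.15 + 8822·474.64 + 5559·360.89 = 8223629.24.
Remaining total for batch D: 16177434.8 − 8223629.24 = 7953805.56.
Divide by its size: 7953805.56 / 14873 = 534.7815... → 534.78.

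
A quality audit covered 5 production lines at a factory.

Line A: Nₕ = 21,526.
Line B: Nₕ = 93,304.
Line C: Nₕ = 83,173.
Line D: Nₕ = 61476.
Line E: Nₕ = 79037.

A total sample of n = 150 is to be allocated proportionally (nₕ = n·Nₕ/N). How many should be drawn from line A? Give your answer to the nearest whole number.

10

N = 21526 + 93304 + 83173 + 61476 + 79037 = 338516.
n_A = 150·21526/338516 = 9.538... → 10.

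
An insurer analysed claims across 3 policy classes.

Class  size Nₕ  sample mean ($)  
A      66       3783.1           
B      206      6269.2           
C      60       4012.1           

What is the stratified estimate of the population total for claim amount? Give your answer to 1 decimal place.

1781865.8

Population total = Σ Nₕ·x̄ₕ (each stratum's size times its mean).
66·3783.1 + 206·6269.2 + 60·4012.1 = 249684.6 + 1291455.2 + 240726 = 1781865.8.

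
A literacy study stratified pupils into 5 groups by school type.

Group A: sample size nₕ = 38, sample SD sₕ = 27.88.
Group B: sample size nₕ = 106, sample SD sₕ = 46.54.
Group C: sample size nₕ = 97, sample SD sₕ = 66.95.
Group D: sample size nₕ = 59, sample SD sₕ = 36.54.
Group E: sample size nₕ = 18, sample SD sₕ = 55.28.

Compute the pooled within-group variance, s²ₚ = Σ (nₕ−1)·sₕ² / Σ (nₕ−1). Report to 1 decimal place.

Degrees of freedom: 37 + 105 + 96 + 58 + 17 = 313.
Σ(nₕ−1)sₕ² = 37·777.2944 + 105·2165.9716 + 96·4482.3025 + 58·1335.1716 + 17·3055.8784 = 815877.8364.
s²ₚ = 815877.8364 / 313 = 2606.638... → 2606.6.

2606.6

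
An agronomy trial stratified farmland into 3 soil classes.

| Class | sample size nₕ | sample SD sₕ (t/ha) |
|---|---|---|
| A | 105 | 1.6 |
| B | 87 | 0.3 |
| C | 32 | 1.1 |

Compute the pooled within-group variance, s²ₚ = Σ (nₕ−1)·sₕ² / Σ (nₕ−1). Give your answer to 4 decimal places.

1.4095

Degrees of freedom: 104 + 86 + 31 = 221.
Σ(nₕ−1)sₕ² = 104·2.56 + 86·0.09 + 31·1.21 = 311.49.
s²ₚ = 311.49 / 221 = 1.409457... → 1.4095.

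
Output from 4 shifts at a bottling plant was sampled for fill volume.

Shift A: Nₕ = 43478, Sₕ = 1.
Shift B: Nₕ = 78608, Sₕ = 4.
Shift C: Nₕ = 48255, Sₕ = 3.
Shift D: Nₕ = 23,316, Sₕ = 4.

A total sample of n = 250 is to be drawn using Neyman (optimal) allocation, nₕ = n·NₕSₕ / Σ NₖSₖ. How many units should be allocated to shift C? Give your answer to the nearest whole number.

Σ NₕSₕ = 43478·1 + 78608·4 + 48255·3 + 23316·4 = 595939.
Share for C: 144765/595939 = 0.24292.
n_C = 250 × 0.24292 = 60.730... → 61.

61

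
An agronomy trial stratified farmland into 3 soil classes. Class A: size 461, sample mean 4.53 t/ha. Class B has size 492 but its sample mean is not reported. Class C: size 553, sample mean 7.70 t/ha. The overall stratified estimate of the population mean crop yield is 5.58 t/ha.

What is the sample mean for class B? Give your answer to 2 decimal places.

Σ Nₕx̄ₕ = N·μ, so 492·x̄_B = 1506·5.58 − (461·4.53 + 553·7.70).
= 8403.48 − 6346.43 = 2057.05.
x̄_B = 2057.05 / 492 = 4.1810... → 4.18.

4.18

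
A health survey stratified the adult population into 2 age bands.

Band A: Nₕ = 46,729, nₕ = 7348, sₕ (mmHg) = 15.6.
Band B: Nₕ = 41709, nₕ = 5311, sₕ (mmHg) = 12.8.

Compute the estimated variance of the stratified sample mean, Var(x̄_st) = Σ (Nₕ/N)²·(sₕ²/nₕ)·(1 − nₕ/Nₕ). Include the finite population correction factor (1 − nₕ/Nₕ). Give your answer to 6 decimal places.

N = 88438. Term for each stratum: Wₕ²sₕ²/nₕ·(1−nₕ/Nₕ).
Var(x̄_st) = 0.007792476 + 0.005987880 = 0.013780356 → 0.013780.

0.013780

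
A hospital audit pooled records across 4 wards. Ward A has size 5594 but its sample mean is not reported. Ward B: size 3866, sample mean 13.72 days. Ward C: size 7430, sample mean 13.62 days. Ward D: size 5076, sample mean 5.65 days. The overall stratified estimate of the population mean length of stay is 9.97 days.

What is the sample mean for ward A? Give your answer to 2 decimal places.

6.45

N = 5594 + 3866 + 7430 + 5076 = 21966.
Overall total = μ·N = 9.97·21966 = 219001.02.
Subtract the known strata: 3866·13.72 + 7430·13.62 + 5076·5.65 = 182917.52.
Remaining total for ward A: 219001.02 − 182917.52 = 36083.5.
Divide by its size: 36083.5 / 5594 = 6.4504... → 6.45.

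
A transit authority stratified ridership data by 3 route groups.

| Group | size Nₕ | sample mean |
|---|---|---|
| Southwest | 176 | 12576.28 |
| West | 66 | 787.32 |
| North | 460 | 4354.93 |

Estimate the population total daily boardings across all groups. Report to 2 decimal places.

Southwest: 176·12576.28 = 2213425.28
West: 66·787.32 = 51963.12
North: 460·4354.93 = 2003267.8
τ̂ = Σ Nₕx̄ₕ = 4268656.20.

4268656.20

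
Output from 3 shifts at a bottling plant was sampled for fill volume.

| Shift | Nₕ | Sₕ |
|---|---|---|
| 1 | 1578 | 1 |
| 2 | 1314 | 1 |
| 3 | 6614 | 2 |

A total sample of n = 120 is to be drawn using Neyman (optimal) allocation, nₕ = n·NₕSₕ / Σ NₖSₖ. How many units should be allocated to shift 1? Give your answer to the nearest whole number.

12

Σ NₕSₕ = 1578·1 + 1314·1 + 6614·2 = 16120.
Share for 1: 1578/16120 = 0.09789.
n_1 = 120 × 0.09789 = 11.747... → 12.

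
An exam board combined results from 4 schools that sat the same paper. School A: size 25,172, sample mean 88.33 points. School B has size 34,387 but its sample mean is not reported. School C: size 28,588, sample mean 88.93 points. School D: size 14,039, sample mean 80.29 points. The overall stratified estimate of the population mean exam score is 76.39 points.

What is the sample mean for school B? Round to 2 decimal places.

Σ Nₕx̄ₕ = N·μ, so 34387·x̄_B = 102186·76.39 − (25172·88.33 + 28588·88.93 + 14039·80.29).
= 7805988.54 − 5892964.91 = 1913023.63.
x̄_B = 1913023.63 / 34387 = 55.6322... → 55.63.

55.63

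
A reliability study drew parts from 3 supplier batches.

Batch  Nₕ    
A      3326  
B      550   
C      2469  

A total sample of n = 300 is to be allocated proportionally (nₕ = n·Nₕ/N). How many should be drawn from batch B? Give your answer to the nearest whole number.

Share of batch B = 550/6345 = 0.08668.
Allocate 300 × 0.08668 = 26.005... → 26.

26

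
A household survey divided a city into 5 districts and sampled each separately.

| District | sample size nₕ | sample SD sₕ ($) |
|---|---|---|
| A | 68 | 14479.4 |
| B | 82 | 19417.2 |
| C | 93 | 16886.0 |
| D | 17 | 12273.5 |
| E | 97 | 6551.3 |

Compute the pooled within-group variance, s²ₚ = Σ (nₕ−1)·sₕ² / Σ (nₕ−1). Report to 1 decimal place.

219741739.4

A: (68−1)·14479.4² = 67·209653024.36 = 14046752632.12
B: (82−1)·19417.2² = 81·377027655.84 = 30539240123.04
C: (93−1)·16886.0² = 92·285136996 = 26232603632
D: (17−1)·12273.5² = 16·150638802.25 = 2410220836
E: (97−1)·6551.3² = 96·42919531.69 = 4120275042.24
Numerator = 77349092265.4; denominator = Σ(nₕ−1) = 352.
s²ₚ = 77349092265.4/352 = 219741739.390... → 219741739.4.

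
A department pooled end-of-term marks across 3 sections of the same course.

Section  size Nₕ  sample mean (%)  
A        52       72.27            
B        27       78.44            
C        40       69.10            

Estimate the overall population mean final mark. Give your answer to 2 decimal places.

x̄_st = (Σ Nₕx̄ₕ) / (Σ Nₕ) = (52·72.27 + 27·78.44 + 40·69.10) / 119
= 8639.92 / 119 = 72.6044... → 72.60.

72.60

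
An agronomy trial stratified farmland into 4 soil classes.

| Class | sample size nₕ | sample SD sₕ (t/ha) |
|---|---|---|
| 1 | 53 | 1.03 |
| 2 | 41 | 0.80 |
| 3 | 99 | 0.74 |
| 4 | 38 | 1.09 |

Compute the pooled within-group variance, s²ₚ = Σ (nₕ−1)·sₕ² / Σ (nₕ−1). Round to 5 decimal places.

Degrees of freedom: 52 + 40 + 98 + 37 = 227.
Σ(nₕ−1)sₕ² = 52·1.0609 + 40·0.64 + 98·0.5476 + 37·1.1881 = 178.3913.
s²ₚ = 178.3913 / 227 = 0.7858648... → 0.78586.

0.78586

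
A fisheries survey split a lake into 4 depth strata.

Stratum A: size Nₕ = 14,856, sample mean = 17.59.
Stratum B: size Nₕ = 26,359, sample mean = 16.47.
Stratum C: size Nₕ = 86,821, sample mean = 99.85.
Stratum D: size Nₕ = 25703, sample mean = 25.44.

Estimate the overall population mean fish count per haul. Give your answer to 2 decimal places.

N = 14856 + 26359 + 86821 + 25703 = 153739.
The stratified mean weights each stratum mean by its population share Nₕ/N.
Σ Nₕx̄ₕ = 14856·17.59 + 26359·16.47 + 86821·99.85 + 25703·25.44 = 261317.04 + 434132.73 + 8669076.85 + 653884.32 = 10018410.94.
Divide by N: 10018410.94 / 153739 = 65.1651... → 65.17.

65.17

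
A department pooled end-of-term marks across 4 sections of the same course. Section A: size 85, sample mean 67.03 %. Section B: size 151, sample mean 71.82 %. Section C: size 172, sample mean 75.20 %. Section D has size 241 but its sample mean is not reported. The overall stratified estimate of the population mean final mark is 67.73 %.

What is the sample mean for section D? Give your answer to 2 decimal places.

N = 85 + 151 + 172 + 241 = 649.
Overall total = μ·N = 67.73·649 = 43956.77.
Subtract the known strata: 85·67.03 + 151·71.82 + 172·75.20 = 29476.77.
Remaining total for section D: 43956.77 − 29476.77 = 14480.
Divide by its size: 14480 / 241 = 60.0830... → 60.08.

60.08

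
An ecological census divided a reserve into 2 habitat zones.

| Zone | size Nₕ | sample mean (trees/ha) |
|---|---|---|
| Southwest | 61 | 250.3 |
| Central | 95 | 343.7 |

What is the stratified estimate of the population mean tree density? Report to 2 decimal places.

307.18

x̄_st = (Σ Nₕx̄ₕ) / (Σ Nₕ) = (61·250.3 + 95·343.7) / 156
= 47919.8 / 156 = 307.1782... → 307.18.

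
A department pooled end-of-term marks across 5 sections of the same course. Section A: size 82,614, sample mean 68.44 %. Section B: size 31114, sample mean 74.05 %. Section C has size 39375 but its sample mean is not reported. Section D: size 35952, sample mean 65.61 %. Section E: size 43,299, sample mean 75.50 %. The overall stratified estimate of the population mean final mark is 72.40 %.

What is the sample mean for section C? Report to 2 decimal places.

N = 82614 + 31114 + 39375 + 35952 + 43299 = 232354.
Overall total = μ·N = 72.40·232354 = 16822429.6.
Subtract the known strata: 82614·68.44 + 31114·74.05 + 35952·65.61 + 43299·75.50 = 13585979.08.
Remaining total for section C: 16822429.6 − 13585979.08 = 3236450.52.
Divide by its size: 3236450.52 / 39375 = 82.1956... → 82.20.

82.20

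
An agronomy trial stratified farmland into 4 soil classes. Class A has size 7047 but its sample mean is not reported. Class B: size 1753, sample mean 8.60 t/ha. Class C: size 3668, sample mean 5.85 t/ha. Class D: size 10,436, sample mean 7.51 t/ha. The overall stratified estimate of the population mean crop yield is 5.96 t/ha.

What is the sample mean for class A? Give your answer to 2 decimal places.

N = 7047 + 1753 + 3668 + 10436 = 22904.
Overall total = μ·N = 5.96·22904 = 136507.84.
Subtract the known strata: 1753·8.60 + 3668·5.85 + 10436·7.51 = 114907.96.
Remaining total for class A: 136507.84 − 114907.96 = 21599.88.
Divide by its size: 21599.88 / 7047 = 3.0651... → 3.07.

3.07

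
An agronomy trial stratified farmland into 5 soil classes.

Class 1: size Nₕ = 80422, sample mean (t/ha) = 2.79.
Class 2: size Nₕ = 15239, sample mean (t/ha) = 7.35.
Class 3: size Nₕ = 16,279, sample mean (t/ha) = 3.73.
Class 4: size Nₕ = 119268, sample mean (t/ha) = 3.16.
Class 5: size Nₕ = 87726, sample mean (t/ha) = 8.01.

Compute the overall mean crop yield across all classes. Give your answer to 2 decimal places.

x̄_st = (Σ Nₕx̄ₕ) / (Σ Nₕ) = (80422·2.79 + 15239·7.35 + 16279·3.73 + 119268·3.16 + 87726·8.01) / 318934
= 1476676.84 / 318934 = 4.6300... → 4.63.

4.63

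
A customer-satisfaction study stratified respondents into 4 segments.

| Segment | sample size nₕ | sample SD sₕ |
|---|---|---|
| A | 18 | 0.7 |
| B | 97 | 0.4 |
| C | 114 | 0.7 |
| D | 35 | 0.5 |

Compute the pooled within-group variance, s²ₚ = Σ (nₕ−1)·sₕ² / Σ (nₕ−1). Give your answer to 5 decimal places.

0.33677

A: (18−1)·0.7² = 17·0.49 = 8.33
B: (97−1)·0.4² = 96·0.16 = 15.36
C: (114−1)·0.7² = 113·0.49 = 55.37
D: (35−1)·0.5² = 34·0.25 = 8.5
Numerator = 87.56; denominator = Σ(nₕ−1) = 260.
s²ₚ = 87.56/260 = 0.3367692... → 0.33677.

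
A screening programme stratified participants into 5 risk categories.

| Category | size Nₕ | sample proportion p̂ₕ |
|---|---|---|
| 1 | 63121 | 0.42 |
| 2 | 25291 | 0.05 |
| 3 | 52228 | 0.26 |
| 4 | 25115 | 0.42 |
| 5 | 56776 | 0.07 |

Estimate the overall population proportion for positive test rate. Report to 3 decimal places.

Wₕ = Nₕ/N with N = 222531: 0.2837, 0.1137, 0.2347, 0.1129, 0.2551.
p̂_st = 0.2837·0.42 + 0.1137·0.05 + 0.2347·0.26 + 0.1129·0.42 + 0.2551·0.07 ≈ 0.25110... → 0.251.

0.251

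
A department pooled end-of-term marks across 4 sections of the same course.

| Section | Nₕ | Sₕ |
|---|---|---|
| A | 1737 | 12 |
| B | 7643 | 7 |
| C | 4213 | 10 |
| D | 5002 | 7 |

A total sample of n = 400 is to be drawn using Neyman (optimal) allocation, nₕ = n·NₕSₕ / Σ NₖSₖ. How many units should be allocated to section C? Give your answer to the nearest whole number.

A: NₕSₕ = 1737·12 = 20844
B: NₕSₕ = 7643·7 = 53501
C: NₕSₕ = 4213·10 = 42130
D: NₕSₕ = 5002·7 = 35014
Σ NₕSₕ = 151489.
n_C = 400·42130/151489 = 111.242... → 111.

111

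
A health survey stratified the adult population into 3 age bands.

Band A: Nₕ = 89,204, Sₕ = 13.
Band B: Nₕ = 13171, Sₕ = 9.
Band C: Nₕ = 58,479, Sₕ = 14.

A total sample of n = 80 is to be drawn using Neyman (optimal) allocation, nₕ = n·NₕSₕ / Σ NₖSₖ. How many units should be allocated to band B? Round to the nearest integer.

5

Σ NₕSₕ = 89204·13 + 13171·9 + 58479·14 = 2096897.
Share for B: 118539/2096897 = 0.05653.
n_B = 80 × 0.05653 = 4.522... → 5.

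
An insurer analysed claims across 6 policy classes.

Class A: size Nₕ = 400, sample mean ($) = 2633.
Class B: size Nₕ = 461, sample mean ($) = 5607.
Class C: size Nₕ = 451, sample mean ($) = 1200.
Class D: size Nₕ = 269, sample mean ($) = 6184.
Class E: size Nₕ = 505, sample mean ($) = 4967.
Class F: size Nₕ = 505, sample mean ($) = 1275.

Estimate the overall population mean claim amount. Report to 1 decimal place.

3471.6

N = 400 + 461 + 451 + 269 + 505 + 505 = 2591.
Overall mean = Σ (Nₕ/N)·x̄ₕ — weight by population share, not a simple average.
Σ Nₕx̄ₕ = 400·2633 + 461·5607 + 451·1200 + 269·6184 + 505·4967 + 505·1275 = 1053200 + 2584827 + 541200 + 1663496 + 2508335 + 643875 = 8994933.
Divide by N: 8994933 / 2591 = 3471.607... → 3471.6.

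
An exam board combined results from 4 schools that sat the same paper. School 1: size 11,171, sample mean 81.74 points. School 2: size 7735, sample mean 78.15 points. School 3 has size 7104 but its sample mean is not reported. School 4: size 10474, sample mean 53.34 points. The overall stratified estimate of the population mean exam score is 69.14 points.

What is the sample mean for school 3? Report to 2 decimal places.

62.81

N = 11171 + 7735 + 7104 + 10474 = 36484.
Overall total = μ·N = 69.14·36484 = 2522503.76.
Subtract the known strata: 11171·81.74 + 7735·78.15 + 10474·53.34 = 2076290.95.
Remaining total for school 3: 2522503.76 − 2076290.95 = 446212.81.
Divide by its size: 446212.81 / 7104 = 62.8115... → 62.81.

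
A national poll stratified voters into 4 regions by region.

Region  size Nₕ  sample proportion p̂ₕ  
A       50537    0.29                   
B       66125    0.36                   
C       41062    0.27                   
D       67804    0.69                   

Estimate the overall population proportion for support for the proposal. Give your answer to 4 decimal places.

0.4271

Wₕ = Nₕ/N with N = 225528: 0.2241, 0.2932, 0.1821, 0.3006.
p̂_st = 0.2241·0.29 + 0.2932·0.36 + 0.1821·0.27 + 0.3006·0.69 ≈ 0.427141... → 0.4271.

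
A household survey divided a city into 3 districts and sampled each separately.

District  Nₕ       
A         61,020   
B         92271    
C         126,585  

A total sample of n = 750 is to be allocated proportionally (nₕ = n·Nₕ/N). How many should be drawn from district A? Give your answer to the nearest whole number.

164

N = 61020 + 92271 + 126585 = 279876.
n_A = 750·61020/279876 = 163.519... → 164.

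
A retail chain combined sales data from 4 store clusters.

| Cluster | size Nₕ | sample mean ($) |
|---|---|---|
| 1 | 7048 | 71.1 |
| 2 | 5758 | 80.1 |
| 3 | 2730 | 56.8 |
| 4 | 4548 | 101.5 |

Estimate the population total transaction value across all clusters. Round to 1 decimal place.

1: 7048·71.1 = 501112.8
2: 5758·80.1 = 461215.8
3: 2730·56.8 = 155064
4: 4548·101.5 = 461622
τ̂ = Σ Nₕx̄ₕ = 1579014.6.

1579014.6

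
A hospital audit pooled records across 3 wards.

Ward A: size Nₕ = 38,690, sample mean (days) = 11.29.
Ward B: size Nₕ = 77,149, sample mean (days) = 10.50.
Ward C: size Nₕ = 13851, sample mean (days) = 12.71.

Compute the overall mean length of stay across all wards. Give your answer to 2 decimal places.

10.97

N = 38690 + 77149 + 13851 = 129690.
The stratified mean weights each stratum mean by its population share Nₕ/N.
Σ Nₕx̄ₕ = 38690·11.29 + 77149·10.50 + 13851·12.71 = 436810.1 + 810064.5 + 176046.21 = 1422920.81.
Divide by N: 1422920.81 / 129690 = 10.9717... → 10.97.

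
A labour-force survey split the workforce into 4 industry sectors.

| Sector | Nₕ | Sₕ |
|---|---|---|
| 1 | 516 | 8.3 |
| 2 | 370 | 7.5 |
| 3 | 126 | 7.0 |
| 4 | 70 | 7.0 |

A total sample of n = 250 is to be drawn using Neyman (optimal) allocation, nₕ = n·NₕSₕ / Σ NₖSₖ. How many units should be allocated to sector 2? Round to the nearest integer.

1: NₕSₕ = 516·8.3 = 4282.8
2: NₕSₕ = 370·7.5 = 2775
3: NₕSₕ = 126·7.0 = 882
4: NₕSₕ = 70·7.0 = 490
Σ NₕSₕ = 8429.8.
n_2 = 250·2775/8429.8 = 82.297... → 82.

82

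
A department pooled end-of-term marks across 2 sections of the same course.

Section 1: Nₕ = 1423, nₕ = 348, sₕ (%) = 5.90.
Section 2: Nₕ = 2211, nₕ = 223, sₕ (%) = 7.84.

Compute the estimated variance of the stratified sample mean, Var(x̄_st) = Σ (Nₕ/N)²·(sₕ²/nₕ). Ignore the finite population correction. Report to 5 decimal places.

N = 3634. Term for each stratum: Wₕ²sₕ²/nₕ.
Var(x̄_st) = 0.01533786 + 0.10203165 = 0.11736951 → 0.11737.

0.11737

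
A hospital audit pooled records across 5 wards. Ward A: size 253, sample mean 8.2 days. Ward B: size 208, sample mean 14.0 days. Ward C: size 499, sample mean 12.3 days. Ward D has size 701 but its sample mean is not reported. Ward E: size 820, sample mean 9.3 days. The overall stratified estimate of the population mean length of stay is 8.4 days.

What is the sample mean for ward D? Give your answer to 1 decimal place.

3.0

N = 253 + 208 + 499 + 701 + 820 = 2481.
Overall total = μ·N = 8.4·2481 = 20840.4.
Subtract the known strata: 253·8.2 + 208·14.0 + 499·12.3 + 820·9.3 = 18750.3.
Remaining total for ward D: 20840.4 − 18750.3 = 2090.1.
Divide by its size: 2090.1 / 701 = 2.982... → 3.0.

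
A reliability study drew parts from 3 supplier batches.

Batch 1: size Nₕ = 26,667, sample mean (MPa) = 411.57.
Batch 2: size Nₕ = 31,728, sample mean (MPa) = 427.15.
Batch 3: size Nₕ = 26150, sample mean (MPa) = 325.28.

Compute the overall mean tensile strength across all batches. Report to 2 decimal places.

390.73

N = 26667 + 31728 + 26150 = 84545.
The stratified mean weights each stratum mean by its population share Nₕ/N.
Σ Nₕx̄ₕ = 26667·411.57 + 31728·427.15 + 26150·325.28 = 10975337.19 + 13552615.2 + 8506072 = 33034024.39.
Divide by N: 33034024.39 / 84545 = 390.7271... → 390.73.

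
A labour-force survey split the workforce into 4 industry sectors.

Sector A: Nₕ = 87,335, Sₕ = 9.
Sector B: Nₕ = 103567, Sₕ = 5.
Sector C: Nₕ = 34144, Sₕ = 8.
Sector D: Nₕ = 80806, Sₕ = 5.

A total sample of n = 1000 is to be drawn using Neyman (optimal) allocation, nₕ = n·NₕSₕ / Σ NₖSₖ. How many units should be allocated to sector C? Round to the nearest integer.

138

A: NₕSₕ = 87335·9 = 786015
B: NₕSₕ = 103567·5 = 517835
C: NₕSₕ = 34144·8 = 273152
D: NₕSₕ = 80806·5 = 404030
Σ NₕSₕ = 1981032.
n_C = 1000·273152/1981032 = 137.884... → 138.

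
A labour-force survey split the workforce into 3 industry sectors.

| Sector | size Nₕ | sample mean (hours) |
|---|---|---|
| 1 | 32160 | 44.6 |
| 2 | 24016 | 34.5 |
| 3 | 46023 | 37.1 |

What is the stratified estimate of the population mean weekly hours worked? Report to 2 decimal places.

38.85

N = 102199; weights Wₕ = Nₕ/N = (0.3147, 0.2350, 0.4503).
x̄_st = Σ Wₕ·x̄ₕ = 0.3147·44.6 + 0.2350·34.5 + 0.4503·37.1 ≈ 38.8491...
→ 38.85.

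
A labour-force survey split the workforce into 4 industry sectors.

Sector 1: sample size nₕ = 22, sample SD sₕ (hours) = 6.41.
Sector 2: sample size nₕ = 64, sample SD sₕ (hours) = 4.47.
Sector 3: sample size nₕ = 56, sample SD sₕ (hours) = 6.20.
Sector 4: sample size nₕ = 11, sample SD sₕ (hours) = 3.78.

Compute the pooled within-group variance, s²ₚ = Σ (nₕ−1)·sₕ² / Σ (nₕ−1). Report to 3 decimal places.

Degrees of freedom: 21 + 63 + 55 + 10 = 149.
Σ(nₕ−1)sₕ² = 21·41.0881 + 63·19.9809 + 55·38.44 + 10·14.2884 = 4378.7308.
s²ₚ = 4378.7308 / 149 = 29.38746... → 29.387.

29.387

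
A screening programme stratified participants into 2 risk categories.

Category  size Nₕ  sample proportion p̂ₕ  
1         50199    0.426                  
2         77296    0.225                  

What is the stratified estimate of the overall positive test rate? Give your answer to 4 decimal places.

N = 50199 + 77296 = 127495.
Overall proportion = Σ (Nₕ/N)·p̂ₕ.
Σ Nₕp̂ₕ = 21384.774 + 17391.6 = 38776.374.
38776.374 / 127495 = 0.304140... → 0.3041.

0.3041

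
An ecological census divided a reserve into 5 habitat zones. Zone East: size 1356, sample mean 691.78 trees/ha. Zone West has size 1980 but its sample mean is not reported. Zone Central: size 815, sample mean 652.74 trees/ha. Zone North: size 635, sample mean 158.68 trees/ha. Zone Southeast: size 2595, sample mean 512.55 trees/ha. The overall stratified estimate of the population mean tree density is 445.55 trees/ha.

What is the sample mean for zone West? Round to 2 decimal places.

195.83

N = 1356 + 1980 + 815 + 635 + 2595 = 7381.
Overall total = μ·N = 445.55·7381 = 3288604.55.
Subtract the known strata: 1356·691.78 + 815·652.74 + 635·158.68 + 2595·512.55 = 2900865.83.
Remaining total for zone West: 3288604.55 − 2900865.83 = 387738.72.
Divide by its size: 387738.72 / 1980 = 195.8276... → 195.83.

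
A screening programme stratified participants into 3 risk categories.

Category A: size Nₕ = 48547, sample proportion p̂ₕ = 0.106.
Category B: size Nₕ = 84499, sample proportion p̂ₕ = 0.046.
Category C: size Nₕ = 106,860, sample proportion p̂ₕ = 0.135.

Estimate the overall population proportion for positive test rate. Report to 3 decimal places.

0.098

N = 48547 + 84499 + 106860 = 239906.
Overall proportion = Σ (Nₕ/N)·p̂ₕ.
Σ Nₕp̂ₕ = 5145.982 + 3886.954 + 14426.1 = 23459.036.
23459.036 / 239906 = 0.09778... → 0.098.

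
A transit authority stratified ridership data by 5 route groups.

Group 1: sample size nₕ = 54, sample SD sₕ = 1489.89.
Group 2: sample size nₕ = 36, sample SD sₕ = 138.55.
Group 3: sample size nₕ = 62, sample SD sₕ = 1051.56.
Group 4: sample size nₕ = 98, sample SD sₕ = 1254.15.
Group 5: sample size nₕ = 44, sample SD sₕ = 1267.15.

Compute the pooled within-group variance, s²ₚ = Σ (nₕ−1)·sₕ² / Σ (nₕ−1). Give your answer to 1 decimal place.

1409642.2

1: (54−1)·1489.89² = 53·2219772.2121 = 117647927.2413
2: (36−1)·138.55² = 35·19196.1025 = 671863.5875
3: (62−1)·1051.56² = 61·1105778.4336 = 67452484.4496
4: (98−1)·1254.15² = 97·1572892.2225 = 152570545.5825
5: (44−1)·1267.15² = 43·1605669.1225 = 69043772.2675
Numerator = 407386593.1284; denominator = Σ(nₕ−1) = 289.
s²ₚ = 407386593.1284/289 = 1409642.191... → 1409642.2.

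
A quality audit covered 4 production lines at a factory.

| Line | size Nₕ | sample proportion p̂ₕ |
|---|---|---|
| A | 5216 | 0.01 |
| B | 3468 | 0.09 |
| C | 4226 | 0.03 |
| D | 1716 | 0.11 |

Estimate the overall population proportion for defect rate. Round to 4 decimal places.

0.0465

Wₕ = Nₕ/N with N = 14626: 0.3566, 0.2371, 0.2889, 0.1173.
p̂_st = 0.3566·0.01 + 0.2371·0.09 + 0.2889·0.03 + 0.1173·0.11 ≈ 0.046480... → 0.0465.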